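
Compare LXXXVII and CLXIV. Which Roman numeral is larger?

LXXXVII = 87
CLXIV = 164
164 is larger

CLXIV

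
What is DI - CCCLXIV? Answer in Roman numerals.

DI = 501
CCCLXIV = 364
501 - 364 = 137

CXXXVII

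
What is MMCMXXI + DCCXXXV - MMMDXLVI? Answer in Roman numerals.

MMCMXXI = 2921, DCCXXXV = 735, MMMDXLVI = 3546
2921 + 735 = 3656
3656 - 3546 = 110

CX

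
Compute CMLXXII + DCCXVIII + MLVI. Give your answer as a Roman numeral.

CMLXXII = 972, DCCXVIII = 718, MLVI = 1056
972 + 718 = 1690
1690 + 1056 = 2746

MMDCCXLVI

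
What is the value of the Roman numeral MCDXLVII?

MCDXLVII: M=1000, CD=400, XL=40, V=5, I=1, I=1
1000 + 400 + 40 + 5 + 1 + 1 = 1447

1447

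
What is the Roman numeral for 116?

Convert 116 to Roman numerals:
  116 contains 1×100 (C)
  16 contains 1×10 (X)
  6 contains 1×5 (V)
  1 contains 1×1 (I)

CXVI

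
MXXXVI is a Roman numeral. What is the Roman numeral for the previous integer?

MXXXVI = 1036, so the previous integer is 1036 - 1 = 1035

MXXXV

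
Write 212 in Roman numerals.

Convert 212 to Roman numerals:
  212 contains 2×100 (CC)
  12 contains 1×10 (X)
  2 contains 2×1 (II)

CCXII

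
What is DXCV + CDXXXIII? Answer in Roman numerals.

DXCV = 595
CDXXXIII = 433
595 + 433 = 1028

MXXVIII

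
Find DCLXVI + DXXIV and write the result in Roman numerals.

DCLXVI = 666
DXXIV = 524
666 + 524 = 1190

MCXC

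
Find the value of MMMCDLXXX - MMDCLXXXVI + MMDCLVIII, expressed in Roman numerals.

MMMCDLXXX = 3480, MMDCLXXXVI = 2686, MMDCLVIII = 2658
3480 - 2686 = 794
794 + 2658 = 3452

MMMCDLII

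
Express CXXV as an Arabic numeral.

CXXV: C=100, X=10, X=10, V=5
100 + 10 + 10 + 5 = 125

125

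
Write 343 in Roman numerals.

Convert 343 to Roman numerals:
  343 contains 3×100 (CCC)
  43 contains 1×40 (XL)
  3 contains 3×1 (III)

CCCXLIII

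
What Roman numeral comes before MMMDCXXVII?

MMMDCXXVII = 3627; previous is 3626

MMMDCXXVI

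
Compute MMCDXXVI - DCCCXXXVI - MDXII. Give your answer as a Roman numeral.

MMCDXXVI = 2426, DCCCXXXVI = 836, MDXII = 1512
2426 - 836 = 1590
1590 - 1512 = 78

LXXVIII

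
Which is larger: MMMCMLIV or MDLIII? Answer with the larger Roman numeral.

MMMCMLIV = 3954
MDLIII = 1553
3954 is larger

MMMCMLIV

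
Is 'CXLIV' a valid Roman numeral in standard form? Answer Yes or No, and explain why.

'CXLIV': Check the rules: uses only the symbols I, V, X, L, C, D, M; no symbol is repeated more than three times in a row; V, L and D each appear at most once; the only places a smaller symbol precedes a larger one are the allowed subtractive pairs XL, IV, the symbol right after such a pair (if any) is smaller than the pair's first symbol, and otherwise the values never increase from left to right. Value: C (100) + XL (40) + IV (4) = 144. So it is a valid standard Roman numeral.

Yes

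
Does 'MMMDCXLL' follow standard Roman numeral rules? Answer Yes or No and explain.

'MMMDCXLL': L should not appear more than once

No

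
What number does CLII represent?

CLII: C=100, L=50, I=1, I=1
100 + 50 + 1 + 1 = 152

152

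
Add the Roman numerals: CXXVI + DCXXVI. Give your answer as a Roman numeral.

CXXVI = 126
DCXXVI = 626
126 + 626 = 752

DCCLII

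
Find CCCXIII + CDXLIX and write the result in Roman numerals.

CCCXIII = 313
CDXLIX = 449
313 + 449 = 762

DCCLXII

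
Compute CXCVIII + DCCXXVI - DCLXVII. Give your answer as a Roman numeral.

CXCVIII = 198, DCCXXVI = 726, DCLXVII = 667
198 + 726 = 924
924 - 667 = 257

CCLVII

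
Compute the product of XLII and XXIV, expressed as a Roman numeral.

XLII = 42
XXIV = 24
42 × 24 = 1008

MVIII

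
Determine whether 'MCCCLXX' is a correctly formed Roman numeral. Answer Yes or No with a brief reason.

'MCCCLXX': Check the rules: uses only the symbols I, V, X, L, C, D, M; no symbol is repeated more than three times in a row; V, L and D each appear at most once; no smaller symbol precedes a larger one (values never increase from left to right). Value: M (1000) + C (100) + C (100) + C (100) + L (50) + X (10) + X (10) = 1370. So it is a valid standard Roman numeral.

Yes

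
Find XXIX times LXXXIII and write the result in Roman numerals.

XXIX = 29
LXXXIII = 83
29 × 83 = 2407

MMCDVII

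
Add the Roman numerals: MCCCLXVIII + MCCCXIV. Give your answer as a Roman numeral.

MCCCLXVIII = 1368
MCCCXIV = 1314
1368 + 1314 = 2682

MMDCLXXXII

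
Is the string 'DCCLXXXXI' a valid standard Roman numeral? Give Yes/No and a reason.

'DCCLXXXXI': More than 3 consecutive X's

No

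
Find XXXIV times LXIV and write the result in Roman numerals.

XXXIV = 34
LXIV = 64
34 × 64 = 2176

MMCLXXVI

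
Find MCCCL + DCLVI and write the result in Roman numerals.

MCCCL = 1350
DCLVI = 656
1350 + 656 = 2006

MMVI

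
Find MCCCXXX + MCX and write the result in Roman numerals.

MCCCXXX = 1330
MCX = 1110
1330 + 1110 = 2440

MMCDXL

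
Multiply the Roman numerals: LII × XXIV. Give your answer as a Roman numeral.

LII = 52
XXIV = 24
52 × 24 = 1248

MCCXLVIII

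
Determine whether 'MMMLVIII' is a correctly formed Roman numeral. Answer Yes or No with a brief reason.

'MMMLVIII': Check the rules: uses only the symbols I, V, X, L, C, D, M; no symbol is repeated more than three times in a row; V, L and D each appear at most once; no smaller symbol precedes a larger one (values never increase from left to right). Value: M (1000) + M (1000) + M (1000) + L (50) + V (5) + I (1) + I (1) + I (1) = 3058. So it is a valid standard Roman numeral.

Yes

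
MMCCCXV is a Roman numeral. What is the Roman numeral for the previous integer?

MMCCCXV = 2315, so the previous integer is 2315 - 1 = 2314

MMCCCXIV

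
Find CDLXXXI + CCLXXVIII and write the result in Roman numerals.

CDLXXXI = 481
CCLXXVIII = 278
481 + 278 = 759

DCCLIX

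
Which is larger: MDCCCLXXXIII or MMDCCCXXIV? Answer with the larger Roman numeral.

MDCCCLXXXIII = 1883
MMDCCCXXIV = 2824
2824 is larger

MMDCCCXXIV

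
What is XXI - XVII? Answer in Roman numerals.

XXI = 21
XVII = 17
21 - 17 = 4

IV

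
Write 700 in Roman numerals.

Convert 700 to Roman numerals:
  700 contains 1×500 (D)
  200 contains 2×100 (CC)

DCC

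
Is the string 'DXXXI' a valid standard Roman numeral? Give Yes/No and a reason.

'DXXXI': Check the rules: uses only the symbols I, V, X, L, C, D, M; no symbol is repeated more than three times in a row; V, L and D each appear at most once; no smaller symbol precedes a larger one (values never increase from left to right). Value: D (500) + X (10) + X (10) + X (10) + I (1) = 531. So it is a valid standard Roman numeral.

Yes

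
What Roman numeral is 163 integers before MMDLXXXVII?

MMDLXXXVII = 2587
2587 - 163 = 2424

MMCDXXIV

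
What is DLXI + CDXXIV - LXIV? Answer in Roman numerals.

DLXI = 561, CDXXIV = 424, LXIV = 64
561 + 424 = 985
985 - 64 = 921

CMXXI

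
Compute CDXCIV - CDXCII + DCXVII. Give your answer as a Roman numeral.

CDXCIV = 494, CDXCII = 492, DCXVII = 617
494 - 492 = 2
2 + 617 = 619

DCXIX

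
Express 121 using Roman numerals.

Convert 121 to Roman numerals:
  121 contains 1×100 (C)
  21 contains 2×10 (XX)
  1 contains 1×1 (I)

CXXI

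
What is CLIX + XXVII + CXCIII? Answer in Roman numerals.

CLIX = 159, XXVII = 27, CXCIII = 193
159 + 27 = 186
186 + 193 = 379

CCCLXXIX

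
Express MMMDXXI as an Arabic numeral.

MMMDXXI: M=1000, M=1000, M=1000, D=500, X=10, X=10, I=1
1000 + 1000 + 1000 + 500 + 10 + 10 + 1 = 3521

3521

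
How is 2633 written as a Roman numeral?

Convert 2633 to Roman numerals:
  2633 contains 2×1000 (MM)
  633 contains 1×500 (D)
  133 contains 1×100 (C)
  33 contains 3×10 (XXX)
  3 contains 3×1 (III)

MMDCXXXIII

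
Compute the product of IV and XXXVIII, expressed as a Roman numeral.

IV = 4
XXXVIII = 38
4 × 38 = 152

CLII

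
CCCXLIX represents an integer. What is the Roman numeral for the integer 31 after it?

CCCXLIX = 349
349 + 31 = 380

CCCLXXX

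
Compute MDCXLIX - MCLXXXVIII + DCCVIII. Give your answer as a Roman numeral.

MDCXLIX = 1649, MCLXXXVIII = 1188, DCCVIII = 708
1649 - 1188 = 461
461 + 708 = 1169

MCLXIX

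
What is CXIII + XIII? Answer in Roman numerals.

CXIII = 113
XIII = 13
113 + 13 = 126

CXXVI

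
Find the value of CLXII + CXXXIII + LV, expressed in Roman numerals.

CLXII = 162, CXXXIII = 133, LV = 55
162 + 133 = 295
295 + 55 = 350

CCCL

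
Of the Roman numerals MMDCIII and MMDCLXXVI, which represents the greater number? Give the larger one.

MMDCIII = 2603
MMDCLXXVI = 2676
2676 is larger

MMDCLXXVI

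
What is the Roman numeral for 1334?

Convert 1334 to Roman numerals:
  1334 contains 1×1000 (M)
  334 contains 3×100 (CCC)
  34 contains 3×10 (XXX)
  4 contains 1×4 (IV)

MCCCXXXIV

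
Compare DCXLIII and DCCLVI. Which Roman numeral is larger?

DCXLIII = 643
DCCLVI = 756
756 is larger

DCCLVI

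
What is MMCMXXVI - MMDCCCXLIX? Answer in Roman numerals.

MMCMXXVI = 2926
MMDCCCXLIX = 2849
2926 - 2849 = 77

LXXVII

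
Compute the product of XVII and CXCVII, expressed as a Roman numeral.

XVII = 17
CXCVII = 197
17 × 197 = 3349

MMMCCCXLIX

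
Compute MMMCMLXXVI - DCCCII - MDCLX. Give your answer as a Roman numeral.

MMMCMLXXVI = 3976, DCCCII = 802, MDCLX = 1660
3976 - 802 = 3174
3174 - 1660 = 1514

MDXIV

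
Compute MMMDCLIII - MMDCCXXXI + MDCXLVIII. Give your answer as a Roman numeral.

MMMDCLIII = 3653, MMDCCXXXI = 2731, MDCXLVIII = 1648
3653 - 2731 = 922
922 + 1648 = 2570

MMDLXX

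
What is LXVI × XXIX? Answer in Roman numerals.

LXVI = 66
XXIX = 29
66 × 29 = 1914

MCMXIV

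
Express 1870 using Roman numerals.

Convert 1870 to Roman numerals:
  1870 contains 1×1000 (M)
  870 contains 1×500 (D)
  370 contains 3×100 (CCC)
  70 contains 1×50 (L)
  20 contains 2×10 (XX)

MDCCCLXX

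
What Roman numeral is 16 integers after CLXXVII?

CLXXVII = 177
177 + 16 = 193

CXCIII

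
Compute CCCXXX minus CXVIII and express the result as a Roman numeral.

CCCXXX = 330
CXVIII = 118
330 - 118 = 212

CCXII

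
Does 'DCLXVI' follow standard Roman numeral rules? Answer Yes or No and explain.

'DCLXVI': Check the rules: uses only the symbols I, V, X, L, C, D, M; no symbol is repeated more than three times in a row; V, L and D each appear at most once; no smaller symbol precedes a larger one (values never increase from left to right). Value: D (500) + C (100) + L (50) + X (10) + V (5) + I (1) = 666. So it is a valid standard Roman numeral.

Yes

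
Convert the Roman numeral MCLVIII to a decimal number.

MCLVIII: M=1000, C=100, L=50, V=5, I=1, I=1, I=1
1000 + 100 + 50 + 5 + 1 + 1 + 1 = 1158

1158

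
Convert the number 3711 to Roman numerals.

Convert 3711 to Roman numerals:
  3711 contains 3×1000 (MMM)
  711 contains 1×500 (D)
  211 contains 2×100 (CC)
  11 contains 1×10 (X)
  1 contains 1×1 (I)

MMMDCCXI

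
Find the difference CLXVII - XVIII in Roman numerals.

CLXVII = 167
XVIII = 18
167 - 18 = 149

CXLIX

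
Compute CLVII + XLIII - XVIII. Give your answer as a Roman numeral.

CLVII = 157, XLIII = 43, XVIII = 18
157 + 43 = 200
200 - 18 = 182

CLXXXII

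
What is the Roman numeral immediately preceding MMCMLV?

MMCMLV = 2955; previous is 2954

MMCMLIV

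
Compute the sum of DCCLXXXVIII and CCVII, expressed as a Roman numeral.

DCCLXXXVIII = 788
CCVII = 207
788 + 207 = 995

CMXCV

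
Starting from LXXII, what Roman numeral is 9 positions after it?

LXXII = 72
72 + 9 = 81

LXXXI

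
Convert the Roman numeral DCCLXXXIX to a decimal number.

DCCLXXXIX: D=500, C=100, C=100, L=50, X=10, X=10, X=10, IX=9
500 + 100 + 100 + 50 + 10 + 10 + 10 + 9 = 789

789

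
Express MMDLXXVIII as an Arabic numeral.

MMDLXXVIII: M=1000, M=1000, D=500, L=50, X=10, X=10, V=5, I=1, I=1, I=1
1000 + 1000 + 500 + 50 + 10 + 10 + 5 + 1 + 1 + 1 = 2578

2578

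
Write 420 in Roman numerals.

Convert 420 to Roman numerals:
  420 contains 1×400 (CD)
  20 contains 2×10 (XX)

CDXX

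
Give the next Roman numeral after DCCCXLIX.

DCCCXLIX = 849, so the next integer is 849 + 1 = 850

DCCCL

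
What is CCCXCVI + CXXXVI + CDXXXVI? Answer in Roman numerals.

CCCXCVI = 396, CXXXVI = 136, CDXXXVI = 436
396 + 136 = 532
532 + 436 = 968

CMLXVIII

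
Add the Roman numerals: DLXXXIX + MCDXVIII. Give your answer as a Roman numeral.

DLXXXIX = 589
MCDXVIII = 1418
589 + 1418 = 2007

MMVII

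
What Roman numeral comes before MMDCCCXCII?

MMDCCCXCII = 2892; previous is 2891

MMDCCCXCI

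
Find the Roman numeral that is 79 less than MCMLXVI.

MCMLXVI = 1966
1966 - 79 = 1887

MDCCCLXXXVII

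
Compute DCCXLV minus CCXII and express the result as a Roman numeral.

DCCXLV = 745
CCXII = 212
745 - 212 = 533

DXXXIII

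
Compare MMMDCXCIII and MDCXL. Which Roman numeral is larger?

MMMDCXCIII = 3693
MDCXL = 1640
3693 is larger

MMMDCXCIII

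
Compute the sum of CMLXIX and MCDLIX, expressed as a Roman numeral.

CMLXIX = 969
MCDLIX = 1459
969 + 1459 = 2428

MMCDXXVIII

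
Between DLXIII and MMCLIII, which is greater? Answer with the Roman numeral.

DLXIII = 563
MMCLIII = 2153
2153 is larger

MMCLIII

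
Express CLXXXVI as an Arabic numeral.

CLXXXVI: C=100, L=50, X=10, X=10, X=10, V=5, I=1
100 + 50 + 10 + 10 + 10 + 5 + 1 = 186

186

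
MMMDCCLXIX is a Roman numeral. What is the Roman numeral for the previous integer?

MMMDCCLXIX = 3769; previous is 3768

MMMDCCLXVIII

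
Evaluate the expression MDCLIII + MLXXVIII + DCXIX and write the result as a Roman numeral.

MDCLIII = 1653, MLXXVIII = 1078, DCXIX = 619
1653 + 1078 = 2731
2731 + 619 = 3350

MMMCCCL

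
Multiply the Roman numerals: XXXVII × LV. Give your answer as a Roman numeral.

XXXVII = 37
LV = 55
37 × 55 = 2035

MMXXXV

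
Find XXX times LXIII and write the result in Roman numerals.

XXX = 30
LXIII = 63
30 × 63 = 1890

MDCCCXC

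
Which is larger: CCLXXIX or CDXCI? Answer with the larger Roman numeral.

CCLXXIX = 279
CDXCI = 491
491 is larger

CDXCI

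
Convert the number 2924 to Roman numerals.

Convert 2924 to Roman numerals:
  2924 contains 2×1000 (MM)
  924 contains 1×900 (CM)
  24 contains 2×10 (XX)
  4 contains 1×4 (IV)

MMCMXXIV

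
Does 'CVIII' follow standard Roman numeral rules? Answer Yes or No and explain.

'CVIII': Check the rules: uses only the symbols I, V, X, L, C, D, M; no symbol is repeated more than three times in a row; V, L and D each appear at most once; no smaller symbol precedes a larger one (values never increase from left to right). Value: C (100) + V (5) + I (1) + I (1) + I (1) = 108. So it is a valid standard Roman numeral.

Yes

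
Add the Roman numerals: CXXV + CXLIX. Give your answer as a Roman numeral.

CXXV = 125
CXLIX = 149
125 + 149 = 274

CCLXXIV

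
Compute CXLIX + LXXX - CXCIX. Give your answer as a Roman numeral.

CXLIX = 149, LXXX = 80, CXCIX = 199
149 + 80 = 229
229 - 199 = 30

XXX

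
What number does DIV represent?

DIV: D=500, IV=4
500 + 4 = 504

504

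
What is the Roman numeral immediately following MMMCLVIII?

MMMCLVIII = 3158; next is 3159

MMMCLIX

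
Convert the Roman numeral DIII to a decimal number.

DIII: D=500, I=1, I=1, I=1
500 + 1 + 1 + 1 = 503

503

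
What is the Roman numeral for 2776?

Convert 2776 to Roman numerals:
  2776 contains 2×1000 (MM)
  776 contains 1×500 (D)
  276 contains 2×100 (CC)
  76 contains 1×50 (L)
  26 contains 2×10 (XX)
  6 contains 1×5 (V)
  1 contains 1×1 (I)

MMDCCLXXVI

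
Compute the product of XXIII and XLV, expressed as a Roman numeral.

XXIII = 23
XLV = 45
23 × 45 = 1035

MXXXV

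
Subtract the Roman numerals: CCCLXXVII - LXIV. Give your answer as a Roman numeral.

CCCLXXVII = 377
LXIV = 64
377 - 64 = 313

CCCXIII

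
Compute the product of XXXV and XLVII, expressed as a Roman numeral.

XXXV = 35
XLVII = 47
35 × 47 = 1645

MDCXLV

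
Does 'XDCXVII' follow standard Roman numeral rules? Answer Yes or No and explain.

'XDCXVII': Invalid subtractive combination: XD

No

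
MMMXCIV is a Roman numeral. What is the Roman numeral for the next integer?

MMMXCIV = 3094, so the next integer is 3094 + 1 = 3095

MMMXCV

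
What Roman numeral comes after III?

III = 3, so the next integer is 3 + 1 = 4

IV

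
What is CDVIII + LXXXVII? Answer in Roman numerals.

CDVIII = 408
LXXXVII = 87
408 + 87 = 495

CDXCV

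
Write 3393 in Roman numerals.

Convert 3393 to Roman numerals:
  3393 contains 3×1000 (MMM)
  393 contains 3×100 (CCC)
  93 contains 1×90 (XC)
  3 contains 3×1 (III)

MMMCCCXCIII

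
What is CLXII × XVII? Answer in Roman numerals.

CLXII = 162
XVII = 17
162 × 17 = 2754

MMDCCLIV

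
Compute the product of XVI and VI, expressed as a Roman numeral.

XVI = 16
VI = 6
16 × 6 = 96

XCVI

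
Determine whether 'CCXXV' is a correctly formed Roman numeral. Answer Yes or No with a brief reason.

'CCXXV': Check the rules: uses only the symbols I, V, X, L, C, D, M; no symbol is repeated more than three times in a row; V, L and D each appear at most once; no smaller symbol precedes a larger one (values never increase from left to right). Value: C (100) + C (100) + X (10) + X (10) + V (5) = 225. So it is a valid standard Roman numeral.

Yes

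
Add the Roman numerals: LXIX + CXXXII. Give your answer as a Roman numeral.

LXIX = 69
CXXXII = 132
69 + 132 = 201

CCI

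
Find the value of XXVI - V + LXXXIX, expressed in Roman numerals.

XXVI = 26, V = 5, LXXXIX = 89
26 - 5 = 21
21 + 89 = 110

CX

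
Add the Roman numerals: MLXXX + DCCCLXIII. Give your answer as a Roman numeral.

MLXXX = 1080
DCCCLXIII = 863
1080 + 863 = 1943

MCMXLIII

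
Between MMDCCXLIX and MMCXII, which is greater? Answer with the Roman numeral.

MMDCCXLIX = 2749
MMCXII = 2112
2749 is larger

MMDCCXLIX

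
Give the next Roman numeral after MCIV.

MCIV = 1104, so the next integer is 1104 + 1 = 1105

MCV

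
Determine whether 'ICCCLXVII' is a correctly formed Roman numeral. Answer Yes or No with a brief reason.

'ICCCLXVII': Invalid subtractive combination: IC

No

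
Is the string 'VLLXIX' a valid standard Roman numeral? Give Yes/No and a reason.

'VLLXIX': L should not appear more than once

No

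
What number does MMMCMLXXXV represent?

MMMCMLXXXV: M=1000, M=1000, M=1000, CM=900, L=50, X=10, X=10, X=10, V=5
1000 + 1000 + 1000 + 900 + 50 + 10 + 10 + 10 + 5 = 3985

3985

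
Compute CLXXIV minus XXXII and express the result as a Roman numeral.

CLXXIV = 174
XXXII = 32
174 - 32 = 142

CXLII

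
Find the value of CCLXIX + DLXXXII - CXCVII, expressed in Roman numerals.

CCLXIX = 269, DLXXXII = 582, CXCVII = 197
269 + 582 = 851
851 - 197 = 654

DCLIV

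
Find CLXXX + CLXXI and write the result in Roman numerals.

CLXXX = 180
CLXXI = 171
180 + 171 = 351

CCCLI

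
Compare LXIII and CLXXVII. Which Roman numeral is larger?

LXIII = 63
CLXXVII = 177
177 is larger

CLXXVII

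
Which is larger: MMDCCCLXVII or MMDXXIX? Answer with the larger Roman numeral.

MMDCCCLXVII = 2867
MMDXXIX = 2529
2867 is larger

MMDCCCLXVII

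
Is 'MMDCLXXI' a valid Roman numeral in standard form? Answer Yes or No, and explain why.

'MMDCLXXI': Check the rules: uses only the symbols I, V, X, L, C, D, M; no symbol is repeated more than three times in a row; V, L and D each appear at most once; no smaller symbol precedes a larger one (values never increase from left to right). Value: M (1000) + M (1000) + D (500) + C (100) + L (50) + X (10) + X (10) + I (1) = 2671. So it is a valid standard Roman numeral.

Yes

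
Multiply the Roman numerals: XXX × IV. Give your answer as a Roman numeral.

XXX = 30
IV = 4
30 × 4 = 120

CXX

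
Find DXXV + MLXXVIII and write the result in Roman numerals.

DXXV = 525
MLXXVIII = 1078
525 + 1078 = 1603

MDCIII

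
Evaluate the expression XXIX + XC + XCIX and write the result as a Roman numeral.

XXIX = 29, XC = 90, XCIX = 99
29 + 90 = 119
119 + 99 = 218

CCXVIII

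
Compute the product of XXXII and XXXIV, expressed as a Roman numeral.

XXXII = 32
XXXIV = 34
32 × 34 = 1088

MLXXXVIII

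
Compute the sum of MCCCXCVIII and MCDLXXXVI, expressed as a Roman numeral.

MCCCXCVIII = 1398
MCDLXXXVI = 1486
1398 + 1486 = 2884

MMDCCCLXXXIV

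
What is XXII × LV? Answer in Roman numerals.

XXII = 22
LV = 55
22 × 55 = 1210

MCCX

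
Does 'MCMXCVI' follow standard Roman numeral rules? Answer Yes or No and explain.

'MCMXCVI': Check the rules: uses only the symbols I, V, X, L, C, D, M; no symbol is repeated more than three times in a row; V, L and D each appear at most once; the only places a smaller symbol precedes a larger one are the allowed subtractive pairs CM, XC, the symbol right after such a pair (if any) is smaller than the pair's first symbol, and otherwise the values never increase from left to right. Value: M (1000) + CM (900) + XC (90) + V (5) + I (1) = 1996. So it is a valid standard Roman numeral.

Yes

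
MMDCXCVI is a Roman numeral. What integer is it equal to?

MMDCXCVI: M=1000, M=1000, D=500, C=100, XC=90, V=5, I=1
1000 + 1000 + 500 + 100 + 90 + 5 + 1 = 2696

2696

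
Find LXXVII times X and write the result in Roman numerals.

LXXVII = 77
X = 10
77 × 10 = 770

DCCLXX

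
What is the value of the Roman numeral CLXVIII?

CLXVIII: C=100, L=50, X=10, V=5, I=1, I=1, I=1
100 + 50 + 10 + 5 + 1 + 1 + 1 = 168

168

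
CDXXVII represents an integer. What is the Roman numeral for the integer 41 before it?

CDXXVII = 427
427 - 41 = 386

CCCLXXXVI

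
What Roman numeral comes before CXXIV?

CXXIV = 124; previous is 123

CXXIII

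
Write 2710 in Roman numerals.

Convert 2710 to Roman numerals:
  2710 contains 2×1000 (MM)
  710 contains 1×500 (D)
  210 contains 2×100 (CC)
  10 contains 1×10 (X)

MMDCCX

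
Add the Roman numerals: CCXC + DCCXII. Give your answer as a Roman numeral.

CCXC = 290
DCCXII = 712
290 + 712 = 1002

MII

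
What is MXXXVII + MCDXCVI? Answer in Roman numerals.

MXXXVII = 1037
MCDXCVI = 1496
1037 + 1496 = 2533

MMDXXXIII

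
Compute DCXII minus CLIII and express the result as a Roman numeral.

DCXII = 612
CLIII = 153
612 - 153 = 459

CDLIX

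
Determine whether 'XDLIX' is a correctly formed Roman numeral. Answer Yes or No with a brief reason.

'XDLIX': Invalid subtractive combination: XD

No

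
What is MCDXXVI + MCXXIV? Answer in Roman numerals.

MCDXXVI = 1426
MCXXIV = 1124
1426 + 1124 = 2550

MMDL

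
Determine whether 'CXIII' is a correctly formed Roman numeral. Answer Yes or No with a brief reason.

'CXIII': Check the rules: uses only the symbols I, V, X, L, C, D, M; no symbol is repeated more than three times in a row; V, L and D each appear at most once; no smaller symbol precedes a larger one (values never increase from left to right). Value: C (100) + X (10) + I (1) + I (1) + I (1) = 113. So it is a valid standard Roman numeral.

Yes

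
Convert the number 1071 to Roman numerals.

Convert 1071 to Roman numerals:
  1071 contains 1×1000 (M)
  71 contains 1×50 (L)
  21 contains 2×10 (XX)
  1 contains 1×1 (I)

MLXXI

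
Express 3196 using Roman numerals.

Convert 3196 to Roman numerals:
  3196 contains 3×1000 (MMM)
  196 contains 1×100 (C)
  96 contains 1×90 (XC)
  6 contains 1×5 (V)
  1 contains 1×1 (I)

MMMCXCVI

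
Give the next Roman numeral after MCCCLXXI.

MCCCLXXI = 1371, so the next integer is 1371 + 1 = 1372

MCCCLXXII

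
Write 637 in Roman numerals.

Convert 637 to Roman numerals:
  637 contains 1×500 (D)
  137 contains 1×100 (C)
  37 contains 3×10 (XXX)
  7 contains 1×5 (V)
  2 contains 2×1 (II)

DCXXXVII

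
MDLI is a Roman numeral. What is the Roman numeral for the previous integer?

MDLI = 1551; previous is 1550

MDL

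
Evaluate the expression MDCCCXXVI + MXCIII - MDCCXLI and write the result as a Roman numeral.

MDCCCXXVI = 1826, MXCIII = 1093, MDCCXLI = 1741
1826 + 1093 = 2919
2919 - 1741 = 1178

MCLXXVIII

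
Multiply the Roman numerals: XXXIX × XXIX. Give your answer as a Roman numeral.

XXXIX = 39
XXIX = 29
39 × 29 = 1131

MCXXXI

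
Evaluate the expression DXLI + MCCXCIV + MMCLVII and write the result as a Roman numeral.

DXLI = 541, MCCXCIV = 1294, MMCLVII = 2157
541 + 1294 = 1835
1835 + 2157 = 3992

MMMCMXCII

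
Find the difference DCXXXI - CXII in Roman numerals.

DCXXXI = 631
CXII = 112
631 - 112 = 519

DXIX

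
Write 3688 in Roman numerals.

Convert 3688 to Roman numerals:
  3688 contains 3×1000 (MMM)
  688 contains 1×500 (D)
  188 contains 1×100 (C)
  88 contains 1×50 (L)
  38 contains 3×10 (XXX)
  8 contains 1×5 (V)
  3 contains 3×1 (III)

MMMDCLXXXVIII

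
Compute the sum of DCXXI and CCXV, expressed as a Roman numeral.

DCXXI = 621
CCXV = 215
621 + 215 = 836

DCCCXXXVI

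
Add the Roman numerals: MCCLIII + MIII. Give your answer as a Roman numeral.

MCCLIII = 1253
MIII = 1003
1253 + 1003 = 2256

MMCCLVI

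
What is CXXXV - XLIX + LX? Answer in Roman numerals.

CXXXV = 135, XLIX = 49, LX = 60
135 - 49 = 86
86 + 60 = 146

CXLVI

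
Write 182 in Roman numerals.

Convert 182 to Roman numerals:
  182 contains 1×100 (C)
  82 contains 1×50 (L)
  32 contains 3×10 (XXX)
  2 contains 2×1 (II)

CLXXXII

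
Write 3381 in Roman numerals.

Convert 3381 to Roman numerals:
  3381 contains 3×1000 (MMM)
  381 contains 3×100 (CCC)
  81 contains 1×50 (L)
  31 contains 3×10 (XXX)
  1 contains 1×1 (I)

MMMCCCLXXXI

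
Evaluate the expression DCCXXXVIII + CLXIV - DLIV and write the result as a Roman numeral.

DCCXXXVIII = 738, CLXIV = 164, DLIV = 554
738 + 164 = 902
902 - 554 = 348

CCCXLVIII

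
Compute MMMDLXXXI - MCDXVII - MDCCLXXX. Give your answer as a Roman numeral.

MMMDLXXXI = 3581, MCDXVII = 1417, MDCCLXXX = 1780
3581 - 1417 = 2164
2164 - 1780 = 384

CCCLXXXIV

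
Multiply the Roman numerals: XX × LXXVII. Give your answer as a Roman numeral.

XX = 20
LXXVII = 77
20 × 77 = 1540

MDXL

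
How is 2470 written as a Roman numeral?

Convert 2470 to Roman numerals:
  2470 contains 2×1000 (MM)
  470 contains 1×400 (CD)
  70 contains 1×50 (L)
  20 contains 2×10 (XX)

MMCDLXX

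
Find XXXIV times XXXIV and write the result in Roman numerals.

XXXIV = 34
XXXIV = 34
34 × 34 = 1156

MCLVI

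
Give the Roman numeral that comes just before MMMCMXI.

MMMCMXI = 3911, so the previous integer is 3911 - 1 = 3910

MMMCMX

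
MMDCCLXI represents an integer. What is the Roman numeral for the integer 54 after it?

MMDCCLXI = 2761
2761 + 54 = 2815

MMDCCCXV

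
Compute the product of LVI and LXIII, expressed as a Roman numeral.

LVI = 56
LXIII = 63
56 × 63 = 3528

MMMDXXVIII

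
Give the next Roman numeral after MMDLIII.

MMDLIII = 2553; next is 2554

MMDLIV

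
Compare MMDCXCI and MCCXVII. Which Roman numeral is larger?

MMDCXCI = 2691
MCCXVII = 1217
2691 is larger

MMDCXCI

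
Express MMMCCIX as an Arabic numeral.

MMMCCIX: M=1000, M=1000, M=1000, C=100, C=100, IX=9
1000 + 1000 + 1000 + 100 + 100 + 9 = 3209

3209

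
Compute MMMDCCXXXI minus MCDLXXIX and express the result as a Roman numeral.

MMMDCCXXXI = 3731
MCDLXXIX = 1479
3731 - 1479 = 2252

MMCCLII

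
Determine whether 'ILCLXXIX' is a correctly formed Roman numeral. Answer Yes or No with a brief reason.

'ILCLXXIX': L should not appear more than once

No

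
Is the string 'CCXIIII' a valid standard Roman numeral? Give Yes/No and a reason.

'CCXIIII': More than 3 consecutive I's

No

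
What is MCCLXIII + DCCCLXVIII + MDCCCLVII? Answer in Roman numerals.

MCCLXIII = 1263, DCCCLXVIII = 868, MDCCCLVII = 1857
1263 + 868 = 2131
2131 + 1857 = 3988

MMMCMLXXXVIII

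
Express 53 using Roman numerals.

Convert 53 to Roman numerals:
  53 contains 1×50 (L)
  3 contains 3×1 (III)

LIII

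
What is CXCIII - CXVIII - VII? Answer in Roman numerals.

CXCIII = 193, CXVIII = 118, VII = 7
193 - 118 = 75
75 - 7 = 68

LXVIII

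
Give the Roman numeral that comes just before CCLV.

CCLV = 255, so the previous integer is 255 - 1 = 254

CCLIV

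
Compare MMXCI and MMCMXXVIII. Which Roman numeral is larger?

MMXCI = 2091
MMCMXXVIII = 2928
2928 is larger

MMCMXXVIII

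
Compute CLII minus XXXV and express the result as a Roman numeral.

CLII = 152
XXXV = 35
152 - 35 = 117

CXVII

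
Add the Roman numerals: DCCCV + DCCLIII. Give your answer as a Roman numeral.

DCCCV = 805
DCCLIII = 753
805 + 753 = 1558

MDLVIII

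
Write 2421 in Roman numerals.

Convert 2421 to Roman numerals:
  2421 contains 2×1000 (MM)
  421 contains 1×400 (CD)
  21 contains 2×10 (XX)
  1 contains 1×1 (I)

MMCDXXI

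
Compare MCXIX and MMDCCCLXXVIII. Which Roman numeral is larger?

MCXIX = 1119
MMDCCCLXXVIII = 2878
2878 is larger

MMDCCCLXXVIII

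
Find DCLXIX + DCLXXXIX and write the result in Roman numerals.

DCLXIX = 669
DCLXXXIX = 689
669 + 689 = 1358

MCCCLVIII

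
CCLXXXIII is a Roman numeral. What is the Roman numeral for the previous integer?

CCLXXXIII = 283, so the previous integer is 283 - 1 = 282

CCLXXXII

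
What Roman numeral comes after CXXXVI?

CXXXVI = 136, so the next integer is 136 + 1 = 137

CXXXVII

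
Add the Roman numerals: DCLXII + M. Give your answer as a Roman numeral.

DCLXII = 662
M = 1000
662 + 1000 = 1662

MDCLXII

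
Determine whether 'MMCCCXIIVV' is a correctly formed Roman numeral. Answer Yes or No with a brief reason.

'MMCCCXIIVV': V should not appear more than once

No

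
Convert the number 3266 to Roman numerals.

Convert 3266 to Roman numerals:
  3266 contains 3×1000 (MMM)
  266 contains 2×100 (CC)
  66 contains 1×50 (L)
  16 contains 1×10 (X)
  6 contains 1×5 (V)
  1 contains 1×1 (I)

MMMCCLXVI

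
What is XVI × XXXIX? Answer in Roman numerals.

XVI = 16
XXXIX = 39
16 × 39 = 624

DCXXIV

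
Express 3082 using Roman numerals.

Convert 3082 to Roman numerals:
  3082 contains 3×1000 (MMM)
  82 contains 1×50 (L)
  32 contains 3×10 (XXX)
  2 contains 2×1 (II)

MMMLXXXII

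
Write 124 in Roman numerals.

Convert 124 to Roman numerals:
  124 contains 1×100 (C)
  24 contains 2×10 (XX)
  4 contains 1×4 (IV)

CXXIV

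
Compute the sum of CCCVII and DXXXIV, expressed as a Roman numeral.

CCCVII = 307
DXXXIV = 534
307 + 534 = 841

DCCCXLI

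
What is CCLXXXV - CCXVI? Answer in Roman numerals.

CCLXXXV = 285
CCXVI = 216
285 - 216 = 69

LXIX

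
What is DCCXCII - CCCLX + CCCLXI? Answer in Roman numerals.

DCCXCII = 792, CCCLX = 360, CCCLXI = 361
792 - 360 = 432
432 + 361 = 793

DCCXCIII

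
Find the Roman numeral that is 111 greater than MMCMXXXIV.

MMCMXXXIV = 2934
2934 + 111 = 3045

MMMXLV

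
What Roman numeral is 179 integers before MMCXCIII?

MMCXCIII = 2193
2193 - 179 = 2014

MMXIV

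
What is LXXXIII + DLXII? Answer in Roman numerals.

LXXXIII = 83
DLXII = 562
83 + 562 = 645

DCXLV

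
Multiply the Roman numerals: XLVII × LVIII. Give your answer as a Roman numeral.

XLVII = 47
LVIII = 58
47 × 58 = 2726

MMDCCXXVI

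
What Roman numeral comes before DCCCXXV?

DCCCXXV = 825, so the previous integer is 825 - 1 = 824

DCCCXXIV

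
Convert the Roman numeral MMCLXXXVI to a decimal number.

MMCLXXXVI: M=1000, M=1000, C=100, L=50, X=10, X=10, X=10, V=5, I=1
1000 + 1000 + 100 + 50 + 10 + 10 + 10 + 5 + 1 = 2186

2186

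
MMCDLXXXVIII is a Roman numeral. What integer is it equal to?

MMCDLXXXVIII: M=1000, M=1000, CD=400, L=50, X=10, X=10, X=10, V=5, I=1, I=1, I=1
1000 + 1000 + 400 + 50 + 10 + 10 + 10 + 5 + 1 + 1 + 1 = 2488

2488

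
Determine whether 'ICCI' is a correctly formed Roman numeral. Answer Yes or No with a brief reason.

'ICCI': Invalid subtractive combination: IC

No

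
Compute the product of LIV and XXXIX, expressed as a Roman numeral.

LIV = 54
XXXIX = 39
54 × 39 = 2106

MMCVI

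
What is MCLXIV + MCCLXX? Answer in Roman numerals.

MCLXIV = 1164
MCCLXX = 1270
1164 + 1270 = 2434

MMCDXXXIV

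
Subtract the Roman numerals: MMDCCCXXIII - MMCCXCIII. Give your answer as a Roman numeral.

MMDCCCXXIII = 2823
MMCCXCIII = 2293
2823 - 2293 = 530

DXXX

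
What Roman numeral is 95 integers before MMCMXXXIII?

MMCMXXXIII = 2933
2933 - 95 = 2838

MMDCCCXXXVIII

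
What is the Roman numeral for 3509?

Convert 3509 to Roman numerals:
  3509 contains 3×1000 (MMM)
  509 contains 1×500 (D)
  9 contains 1×9 (IX)

MMMDIX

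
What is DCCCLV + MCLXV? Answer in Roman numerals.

DCCCLV = 855
MCLXV = 1165
855 + 1165 = 2020

MMXX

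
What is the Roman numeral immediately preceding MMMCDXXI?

MMMCDXXI = 3421; previous is 3420

MMMCDXX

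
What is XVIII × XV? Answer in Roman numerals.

XVIII = 18
XV = 15
18 × 15 = 270

CCLXX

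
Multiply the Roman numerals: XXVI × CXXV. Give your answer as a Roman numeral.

XXVI = 26
CXXV = 125
26 × 125 = 3250

MMMCCL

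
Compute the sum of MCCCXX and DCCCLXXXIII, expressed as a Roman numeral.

MCCCXX = 1320
DCCCLXXXIII = 883
1320 + 883 = 2203

MMCCIII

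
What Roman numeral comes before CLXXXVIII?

CLXXXVIII = 188; previous is 187

CLXXXVII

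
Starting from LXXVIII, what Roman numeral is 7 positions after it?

LXXVIII = 78
78 + 7 = 85

LXXXV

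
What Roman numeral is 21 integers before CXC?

CXC = 190
190 - 21 = 169

CLXIX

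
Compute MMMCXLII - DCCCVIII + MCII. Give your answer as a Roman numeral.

MMMCXLII = 3142, DCCCVIII = 808, MCII = 1102
3142 - 808 = 2334
2334 + 1102 = 3436

MMMCDXXXVI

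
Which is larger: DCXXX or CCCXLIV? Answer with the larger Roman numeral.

DCXXX = 630
CCCXLIV = 344
630 is larger

DCXXX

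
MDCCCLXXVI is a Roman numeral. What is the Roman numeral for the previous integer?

MDCCCLXXVI = 1876; previous is 1875

MDCCCLXXV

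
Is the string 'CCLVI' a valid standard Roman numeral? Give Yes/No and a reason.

'CCLVI': Check the rules: uses only the symbols I, V, X, L, C, D, M; no symbol is repeated more than three times in a row; V, L and D each appear at most once; no smaller symbol precedes a larger one (values never increase from left to right). Value: C (100) + C (100) + L (50) + V (5) + I (1) = 256. So it is a valid standard Roman numeral.

Yes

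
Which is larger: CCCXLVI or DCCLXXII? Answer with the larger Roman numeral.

CCCXLVI = 346
DCCLXXII = 772
772 is larger

DCCLXXII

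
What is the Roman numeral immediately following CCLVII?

CCLVII = 257, so the next integer is 257 + 1 = 258

CCLVIII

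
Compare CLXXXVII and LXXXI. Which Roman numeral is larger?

CLXXXVII = 187
LXXXI = 81
187 is larger

CLXXXVII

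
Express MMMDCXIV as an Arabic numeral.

MMMDCXIV: M=1000, M=1000, M=1000, D=500, C=100, X=10, IV=4
1000 + 1000 + 1000 + 500 + 100 + 10 + 4 = 3614

3614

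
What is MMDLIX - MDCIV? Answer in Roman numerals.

MMDLIX = 2559
MDCIV = 1604
2559 - 1604 = 955

CMLV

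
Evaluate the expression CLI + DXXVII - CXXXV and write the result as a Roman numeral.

CLI = 151, DXXVII = 527, CXXXV = 135
151 + 527 = 678
678 - 135 = 543

DXLIII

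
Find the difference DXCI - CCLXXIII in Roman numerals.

DXCI = 591
CCLXXIII = 273
591 - 273 = 318

CCCXVIII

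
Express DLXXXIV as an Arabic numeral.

DLXXXIV: D=500, L=50, X=10, X=10, X=10, IV=4
500 + 50 + 10 + 10 + 10 + 4 = 584

584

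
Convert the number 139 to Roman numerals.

Convert 139 to Roman numerals:
  139 contains 1×100 (C)
  39 contains 3×10 (XXX)
  9 contains 1×9 (IX)

CXXXIX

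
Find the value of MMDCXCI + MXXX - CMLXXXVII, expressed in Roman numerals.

MMDCXCI = 2691, MXXX = 1030, CMLXXXVII = 987
2691 + 1030 = 3721
3721 - 987 = 2734

MMDCCXXXIV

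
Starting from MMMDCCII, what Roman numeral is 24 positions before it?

MMMDCCII = 3702
3702 - 24 = 3678

MMMDCLXXVIII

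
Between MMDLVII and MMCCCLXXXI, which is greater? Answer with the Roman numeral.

MMDLVII = 2557
MMCCCLXXXI = 2381
2557 is larger

MMDLVII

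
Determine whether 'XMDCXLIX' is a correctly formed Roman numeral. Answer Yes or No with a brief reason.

'XMDCXLIX': Invalid subtractive combination: XM

No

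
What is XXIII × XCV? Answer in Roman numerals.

XXIII = 23
XCV = 95
23 × 95 = 2185

MMCLXXXV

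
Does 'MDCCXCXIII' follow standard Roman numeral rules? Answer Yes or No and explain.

'MDCCXCXIII': X cannot come right after the subtractive pair XC: once X is subtracted in XC, the next symbol must be smaller than X

No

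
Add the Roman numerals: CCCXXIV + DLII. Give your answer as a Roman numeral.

CCCXXIV = 324
DLII = 552
324 + 552 = 876

DCCCLXXVI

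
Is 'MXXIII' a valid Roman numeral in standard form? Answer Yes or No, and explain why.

'MXXIII': Check the rules: uses only the symbols I, V, X, L, C, D, M; no symbol is repeated more than three times in a row; V, L and D each appear at most once; no smaller symbol precedes a larger one (values never increase from left to right). Value: M (1000) + X (10) + X (10) + I (1) + I (1) + I (1) = 1023. So it is a valid standard Roman numeral.

Yes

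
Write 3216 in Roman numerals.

Convert 3216 to Roman numerals:
  3216 contains 3×1000 (MMM)
  216 contains 2×100 (CC)
  16 contains 1×10 (X)
  6 contains 1×5 (V)
  1 contains 1×1 (I)

MMMCCXVI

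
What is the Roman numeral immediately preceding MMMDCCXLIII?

MMMDCCXLIII = 3743; previous is 3742

MMMDCCXLII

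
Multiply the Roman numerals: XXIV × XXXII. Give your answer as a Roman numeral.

XXIV = 24
XXXII = 32
24 × 32 = 768

DCCLXVIII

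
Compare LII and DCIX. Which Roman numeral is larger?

LII = 52
DCIX = 609
609 is larger

DCIX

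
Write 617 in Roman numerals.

Convert 617 to Roman numerals:
  617 contains 1×500 (D)
  117 contains 1×100 (C)
  17 contains 1×10 (X)
  7 contains 1×5 (V)
  2 contains 2×1 (II)

DCXVII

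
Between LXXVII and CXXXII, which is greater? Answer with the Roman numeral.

LXXVII = 77
CXXXII = 132
132 is larger

CXXXII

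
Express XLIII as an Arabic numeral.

XLIII: XL=40, I=1, I=1, I=1
40 + 1 + 1 + 1 = 43

43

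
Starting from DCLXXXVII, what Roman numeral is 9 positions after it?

DCLXXXVII = 687
687 + 9 = 696

DCXCVI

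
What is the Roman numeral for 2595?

Convert 2595 to Roman numerals:
  2595 contains 2×1000 (MM)
  595 contains 1×500 (D)
  95 contains 1×90 (XC)
  5 contains 1×5 (V)

MMDXCV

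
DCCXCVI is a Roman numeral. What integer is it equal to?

DCCXCVI: D=500, C=100, C=100, XC=90, V=5, I=1
500 + 100 + 100 + 90 + 5 + 1 = 796

796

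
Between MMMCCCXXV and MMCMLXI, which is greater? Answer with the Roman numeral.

MMMCCCXXV = 3325
MMCMLXI = 2961
3325 is larger

MMMCCCXXV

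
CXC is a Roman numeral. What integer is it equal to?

CXC: C=100, XC=90
100 + 90 = 190

190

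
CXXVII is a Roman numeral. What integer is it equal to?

CXXVII: C=100, X=10, X=10, V=5, I=1, I=1
100 + 10 + 10 + 5 + 1 + 1 = 127

127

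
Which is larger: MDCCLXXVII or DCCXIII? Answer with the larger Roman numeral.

MDCCLXXVII = 1777
DCCXIII = 713
1777 is larger

MDCCLXXVII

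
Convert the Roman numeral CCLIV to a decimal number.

CCLIV: C=100, C=100, L=50, IV=4
100 + 100 + 50 + 4 = 254

254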